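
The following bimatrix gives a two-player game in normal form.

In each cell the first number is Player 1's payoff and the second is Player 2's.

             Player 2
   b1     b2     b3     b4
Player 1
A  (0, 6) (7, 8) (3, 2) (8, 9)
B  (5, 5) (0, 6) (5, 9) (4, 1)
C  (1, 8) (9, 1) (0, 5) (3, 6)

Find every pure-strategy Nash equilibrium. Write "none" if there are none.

Player 1 against b1: payoffs 0, 5, 1 → best response B.
Player 1 against b2: payoffs 7, 0, 9 → best response C.
Player 1 against b3: payoffs 3, 5, 0 → best response B.
Player 1 against b4: payoffs 8, 4, 3 → best response A.
Player 2 against A: payoffs 6, 8, 2, 9 → best response b4.
Player 2 against B: payoffs 5, 6, 9, 1 → best response b3.
Player 2 against C: payoffs 8, 1, 5, 6 → best response b1.
Mutual best responses: (A, b4); (B, b3).

(A, b4); (B, b3)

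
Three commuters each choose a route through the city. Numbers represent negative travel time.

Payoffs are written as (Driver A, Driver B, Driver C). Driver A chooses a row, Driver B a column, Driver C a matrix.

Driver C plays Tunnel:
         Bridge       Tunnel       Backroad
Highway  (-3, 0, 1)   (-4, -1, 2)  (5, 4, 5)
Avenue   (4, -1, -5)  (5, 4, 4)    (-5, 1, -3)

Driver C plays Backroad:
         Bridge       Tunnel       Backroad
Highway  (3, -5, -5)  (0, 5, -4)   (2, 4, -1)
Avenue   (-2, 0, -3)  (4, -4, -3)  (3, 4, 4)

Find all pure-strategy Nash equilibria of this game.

Driver A against (Bridge, Tunnel): payoffs -3, 4 → best response Avenue.
Driver A against (Bridge, Backroad): payoffs 3, -2 → best response Highway.
Driver A against (Tunnel, Tunnel): payoffs -4, 5 → best response Avenue.
Driver A against (Tunnel, Backroad): payoffs 0, 4 → best response Avenue.
Driver A against (Backroad, Tunnel): payoffs 5, -5 → best response Highway.
Driver A against (Backroad, Backroad): payoffs 2, 3 → best response Avenue.
Driver B against (Highway, Tunnel): payoffs 0, -1, 4 → best response Backroad.
Driver B against (Highway, Backroad): payoffs -5, 5, 4 → best response Tunnel.
Driver B against (Avenue, Tunnel): payoffs -1, 4, 1 → best response Tunnel.
Driver B against (Avenue, Backroad): payoffs 0, -4, 4 → best response Backroad.
Driver C against (Highway, Bridge): payoffs 1, -5 → best response Tunnel.
Driver C against (Highway, Tunnel): payoffs 2, -4 → best response Tunnel.
Driver C against (Highway, Backroad): payoffs 5, -1 → best response Tunnel.
Driver C against (Avenue, Bridge): payoffs -5, -3 → best response Backroad.
Driver C against (Avenue, Tunnel): payoffs 4, -3 → best response Tunnel.
Driver C against (Avenue, Backroad): payoffs -3, 4 → best response Backroad.
Mutual best responses: (Highway, Backroad, Tunnel); (Avenue, Tunnel, Tunnel); (Avenue, Backroad, Backroad).

(Highway, Backroad, Tunnel); (Avenue, Tunnel, Tunnel); (Avenue, Backroad, Backroad)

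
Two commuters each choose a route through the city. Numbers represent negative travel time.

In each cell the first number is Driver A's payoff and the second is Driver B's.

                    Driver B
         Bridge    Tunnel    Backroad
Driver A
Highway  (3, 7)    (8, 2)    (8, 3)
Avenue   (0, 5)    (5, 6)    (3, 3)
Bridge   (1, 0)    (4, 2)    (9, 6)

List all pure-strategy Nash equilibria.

(Highway, Bridge), (Bridge, Backroad)

Mark each player's best response to every combination of opponents' strategies; a profile where every player is best-responding is a pure Nash equilibrium.
Driver A against Bridge: payoffs 3, 0, 1 → best response Highway.
Driver A against Tunnel: payoffs 8, 5, 4 → best response Highway.
Driver A against Backroad: payoffs 8, 3, 9 → best response Bridge.
Driver B against Highway: payoffs 7, 2, 3 → best response Bridge.
Driver B against Avenue: payoffs 5, 6, 3 → best response Tunnel.
Driver B against Bridge: payoffs 0, 2, 6 → best response Backroad.
Mutual best responses: (Highway, Bridge); (Bridge, Backroad).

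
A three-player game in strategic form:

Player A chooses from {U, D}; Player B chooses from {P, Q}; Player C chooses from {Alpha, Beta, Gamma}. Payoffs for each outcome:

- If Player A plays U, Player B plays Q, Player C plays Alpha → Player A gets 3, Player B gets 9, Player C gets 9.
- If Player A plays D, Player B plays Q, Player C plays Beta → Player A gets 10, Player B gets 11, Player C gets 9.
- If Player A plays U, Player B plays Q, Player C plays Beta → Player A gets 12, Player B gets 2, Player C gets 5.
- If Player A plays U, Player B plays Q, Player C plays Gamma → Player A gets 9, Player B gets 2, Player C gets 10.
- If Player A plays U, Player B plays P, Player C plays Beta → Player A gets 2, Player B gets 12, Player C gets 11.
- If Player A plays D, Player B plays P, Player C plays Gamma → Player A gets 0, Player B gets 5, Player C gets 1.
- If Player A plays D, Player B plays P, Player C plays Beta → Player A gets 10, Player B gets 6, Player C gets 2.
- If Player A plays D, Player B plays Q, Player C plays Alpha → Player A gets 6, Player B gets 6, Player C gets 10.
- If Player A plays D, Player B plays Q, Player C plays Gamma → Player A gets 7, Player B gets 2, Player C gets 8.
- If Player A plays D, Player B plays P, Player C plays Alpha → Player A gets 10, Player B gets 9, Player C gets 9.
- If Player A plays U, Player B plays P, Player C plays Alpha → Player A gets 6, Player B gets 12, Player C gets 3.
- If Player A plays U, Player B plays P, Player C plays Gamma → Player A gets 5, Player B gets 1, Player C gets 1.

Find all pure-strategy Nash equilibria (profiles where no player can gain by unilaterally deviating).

Pure-strategy Nash equilibria: (U, Q, Gamma); (D, P, Alpha)

Player A against (P, Alpha): payoffs 6, 10 → best response D.
Player A against (P, Beta): payoffs 2, 10 → best response D.
Player A against (P, Gamma): payoffs 5, 0 → best response U.
Player A against (Q, Alpha): payoffs 3, 6 → best response D.
Player A against (Q, Beta): payoffs 12, 10 → best response U.
Player A against (Q, Gamma): payoffs 9, 7 → best response U.
Player B against (U, Alpha): payoffs 12, 9 → best response P.
Player B against (U, Beta): payoffs 12, 2 → best response P.
Player B against (U, Gamma): payoffs 1, 2 → best response Q.
Player B against (D, Alpha): payoffs 9, 6 → best response P.
Player B against (D, Beta): payoffs 6, 11 → best response Q.
Player B against (D, Gamma): payoffs 5, 2 → best response P.
Player C against (U, P): payoffs 3, 11, 1 → best response Beta.
Player C against (U, Q): payoffs 9, 5, 10 → best response Gamma.
Player C against (D, P): payoffs 9, 2, 1 → best response Alpha.
Player C against (D, Q): payoffs 10, 9, 8 → best response Alpha.
Mutual best responses: (U, Q, Gamma); (D, P, Alpha).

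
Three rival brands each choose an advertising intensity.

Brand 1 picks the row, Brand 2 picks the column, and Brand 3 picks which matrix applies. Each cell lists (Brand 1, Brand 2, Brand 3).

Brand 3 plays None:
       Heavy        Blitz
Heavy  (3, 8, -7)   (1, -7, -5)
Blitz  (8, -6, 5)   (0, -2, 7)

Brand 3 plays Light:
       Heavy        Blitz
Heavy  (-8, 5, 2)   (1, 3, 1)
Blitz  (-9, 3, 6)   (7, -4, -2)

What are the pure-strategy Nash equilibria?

The unique pure-strategy Nash equilibrium is (Heavy, Heavy, Light).

Brand 1 against (Heavy, None): payoffs 3, 8 → best response Blitz.
Brand 1 against (Heavy, Light): payoffs -8, -9 → best response Heavy.
Brand 1 against (Blitz, None): payoffs 1, 0 → best response Heavy.
Brand 1 against (Blitz, Light): payoffs 1, 7 → best response Blitz.
Brand 2 against (Heavy, None): payoffs 8, -7 → best response Heavy.
Brand 2 against (Heavy, Light): payoffs 5, 3 → best response Heavy.
Brand 2 against (Blitz, None): payoffs -6, -2 → best response Blitz.
Brand 2 against (Blitz, Light): payoffs 3, -4 → best response Heavy.
Brand 3 against (Heavy, Heavy): payoffs -7, 2 → best response Light.
Brand 3 against (Heavy, Blitz): payoffs -5, 1 → best response Light.
Brand 3 against (Blitz, Heavy): payoffs 5, 6 → best response Light.
Brand 3 against (Blitz, Blitz): payoffs 7, -2 → best response None.
Mutual best responses: (Heavy, Heavy, Light).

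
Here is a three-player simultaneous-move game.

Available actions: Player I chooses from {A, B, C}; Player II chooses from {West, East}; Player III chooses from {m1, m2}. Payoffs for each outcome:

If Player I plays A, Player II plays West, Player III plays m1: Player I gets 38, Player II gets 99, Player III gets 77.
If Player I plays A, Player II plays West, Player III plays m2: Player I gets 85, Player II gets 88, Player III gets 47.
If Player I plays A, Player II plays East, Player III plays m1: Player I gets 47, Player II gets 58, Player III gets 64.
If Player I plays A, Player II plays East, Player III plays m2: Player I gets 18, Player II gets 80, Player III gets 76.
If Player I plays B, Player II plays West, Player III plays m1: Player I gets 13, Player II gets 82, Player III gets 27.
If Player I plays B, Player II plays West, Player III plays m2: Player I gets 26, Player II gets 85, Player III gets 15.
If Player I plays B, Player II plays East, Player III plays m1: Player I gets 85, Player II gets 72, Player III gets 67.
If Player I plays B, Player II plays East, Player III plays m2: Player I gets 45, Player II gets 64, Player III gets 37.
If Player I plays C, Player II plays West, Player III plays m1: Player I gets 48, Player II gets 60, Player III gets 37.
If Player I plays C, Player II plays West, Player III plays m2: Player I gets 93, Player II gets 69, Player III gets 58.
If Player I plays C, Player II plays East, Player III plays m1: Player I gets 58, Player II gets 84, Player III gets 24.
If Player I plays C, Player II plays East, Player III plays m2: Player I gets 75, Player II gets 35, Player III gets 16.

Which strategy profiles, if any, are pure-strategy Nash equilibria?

The unique pure-strategy Nash equilibrium is (C, West, m2).

(A, West, m1): Player I can switch to C (38 → 48). Not NE.
(A, West, m2): Player I can switch to C (85 → 93). Not NE.
(A, East, m1): Player I can switch to B (47 → 85). Not NE.
(A, East, m2): Player I can switch to B (18 → 45). Not NE.
(B, West, m1): Player I can switch to A (13 → 38). Not NE.
(B, West, m2): Player I can switch to A (26 → 85). Not NE.
(B, East, m1): Player II can switch to West (72 → 82). Not NE.
(B, East, m2): Player I can switch to C (45 → 75). Not NE.
(C, West, m1): Player II can switch to East (60 → 84). Not NE.
(C, West, m2): Player I gets 93, best alternative 85; Player II gets 69, best alternative 35; Player III gets 58, best alternative 37. No profitable deviation — NE.
(C, East, m1): Player I can switch to B (58 → 85). Not NE.
(C, East, m2): Player II can switch to West (35 → 69). Not NE.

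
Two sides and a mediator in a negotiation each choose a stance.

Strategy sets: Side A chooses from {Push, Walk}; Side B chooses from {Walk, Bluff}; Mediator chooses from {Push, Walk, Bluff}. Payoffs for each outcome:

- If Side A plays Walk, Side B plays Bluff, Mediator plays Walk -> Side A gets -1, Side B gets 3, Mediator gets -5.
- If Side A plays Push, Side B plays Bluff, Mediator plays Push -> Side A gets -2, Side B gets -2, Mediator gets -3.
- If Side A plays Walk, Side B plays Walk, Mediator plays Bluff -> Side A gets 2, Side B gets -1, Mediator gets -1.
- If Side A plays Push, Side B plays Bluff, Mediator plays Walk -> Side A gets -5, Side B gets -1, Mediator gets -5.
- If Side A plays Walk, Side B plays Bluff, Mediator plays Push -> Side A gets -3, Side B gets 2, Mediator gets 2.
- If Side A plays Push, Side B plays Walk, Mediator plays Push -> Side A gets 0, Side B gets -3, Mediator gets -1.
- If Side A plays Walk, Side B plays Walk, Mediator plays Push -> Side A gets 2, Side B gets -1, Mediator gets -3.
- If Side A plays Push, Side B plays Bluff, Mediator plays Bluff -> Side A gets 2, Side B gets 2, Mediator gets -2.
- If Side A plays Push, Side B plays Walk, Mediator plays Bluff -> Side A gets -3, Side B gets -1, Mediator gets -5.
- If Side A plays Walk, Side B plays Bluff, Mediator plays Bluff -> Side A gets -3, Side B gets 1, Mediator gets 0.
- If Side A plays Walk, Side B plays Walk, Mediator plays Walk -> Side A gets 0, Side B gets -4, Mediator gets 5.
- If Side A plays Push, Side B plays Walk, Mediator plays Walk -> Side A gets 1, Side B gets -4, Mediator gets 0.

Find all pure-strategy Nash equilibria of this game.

Check each profile: it is a Nash equilibrium iff no player can strictly gain by switching unilaterally.
(Push, Walk, Push): Side A can switch to Walk (0 → 2). Not NE.
(Push, Walk, Walk): Side B can switch to Bluff (-4 → -1). Not NE.
(Push, Walk, Bluff): Side A can switch to Walk (-3 → 2). Not NE.
(Push, Bluff, Push): Mediator can switch to Bluff (-3 → -2). Not NE.
(Push, Bluff, Walk): Side A can switch to Walk (-5 → -1). Not NE.
(Push, Bluff, Bluff): Side A gets 2, best alternative -3; Side B gets 2, best alternative -1; Mediator gets -2, best alternative -3. No profitable deviation — NE.
(Walk, Walk, Push): Side B can switch to Bluff (-1 → 2). Not NE.
(Walk, Walk, Walk): Side A can switch to Push (0 → 1). Not NE.
(Walk, Walk, Bluff): Side B can switch to Bluff (-1 → 1). Not NE.
(Walk, Bluff, Push): Side A can switch to Push (-3 → -2). Not NE.
(Walk, Bluff, Walk): Mediator can switch to Push (-5 → 2). Not NE.
(The remaining 1 profile has a profitable deviation by the same check.)

The unique pure-strategy Nash equilibrium is (Push, Bluff, Bluff).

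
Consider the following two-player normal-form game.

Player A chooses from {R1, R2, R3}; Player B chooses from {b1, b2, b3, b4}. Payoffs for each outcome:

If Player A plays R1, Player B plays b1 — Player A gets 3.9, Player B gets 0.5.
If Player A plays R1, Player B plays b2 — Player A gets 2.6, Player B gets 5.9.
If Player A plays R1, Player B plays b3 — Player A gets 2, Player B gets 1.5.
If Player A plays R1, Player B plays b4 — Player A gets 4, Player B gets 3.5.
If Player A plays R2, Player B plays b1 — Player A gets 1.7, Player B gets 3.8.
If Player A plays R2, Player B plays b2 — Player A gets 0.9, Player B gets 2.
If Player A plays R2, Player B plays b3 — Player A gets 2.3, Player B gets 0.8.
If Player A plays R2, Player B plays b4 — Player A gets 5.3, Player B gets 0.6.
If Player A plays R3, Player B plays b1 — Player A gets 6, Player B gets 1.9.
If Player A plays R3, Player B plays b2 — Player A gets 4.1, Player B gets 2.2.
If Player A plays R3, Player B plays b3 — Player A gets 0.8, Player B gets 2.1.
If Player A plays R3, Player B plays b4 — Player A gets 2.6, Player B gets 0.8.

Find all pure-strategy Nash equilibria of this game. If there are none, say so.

Player A against b1: payoffs 3.9, 1.7, 6 → best response R3.
Player A against b2: payoffs 2.6, 0.9, 4.1 → best response R3.
Player A against b3: payoffs 2, 2.3, 0.8 → best response R2.
Player A against b4: payoffs 4, 5.3, 2.6 → best response R2.
Player B against R1: payoffs 0.5, 5.9, 1.5, 3.5 → best response b2.
Player B against R2: payoffs 3.8, 2, 0.8, 0.6 → best response b1.
Player B against R3: payoffs 1.9, 2.2, 2.1, 0.8 → best response b2.
Mutual best responses: (R3, b2).

(R3, b2)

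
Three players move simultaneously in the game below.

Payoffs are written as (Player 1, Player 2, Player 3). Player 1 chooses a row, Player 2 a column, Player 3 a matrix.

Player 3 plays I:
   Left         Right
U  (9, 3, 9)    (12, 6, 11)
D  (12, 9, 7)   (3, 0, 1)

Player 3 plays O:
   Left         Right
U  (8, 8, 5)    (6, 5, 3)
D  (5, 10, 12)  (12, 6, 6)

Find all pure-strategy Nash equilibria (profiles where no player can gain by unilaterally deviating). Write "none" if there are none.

Mark each player's best response to every combination of opponents' strategies; a profile where every player is best-responding is a pure Nash equilibrium.
Player 1 against (Left, I): payoffs 9, 12 → best response D.
Player 1 against (Left, O): payoffs 8, 5 → best response U.
Player 1 against (Right, I): payoffs 12, 3 → best response U.
Player 1 against (Right, O): payoffs 6, 12 → best response D.
Player 2 against (U, I): payoffs 3, 6 → best response Right.
Player 2 against (U, O): payoffs 8, 5 → best response Left.
Player 2 against (D, I): payoffs 9, 0 → best response Left.
Player 2 against (D, O): payoffs 10, 6 → best response Left.
Player 3 against (U, Left): payoffs 9, 5 → best response I.
Player 3 against (U, Right): payoffs 11, 3 → best response I.
Player 3 against (D, Left): payoffs 7, 12 → best response O.
Player 3 against (D, Right): payoffs 1, 6 → best response O.
Mutual best responses: (U, Right, I).

(U, Right, I)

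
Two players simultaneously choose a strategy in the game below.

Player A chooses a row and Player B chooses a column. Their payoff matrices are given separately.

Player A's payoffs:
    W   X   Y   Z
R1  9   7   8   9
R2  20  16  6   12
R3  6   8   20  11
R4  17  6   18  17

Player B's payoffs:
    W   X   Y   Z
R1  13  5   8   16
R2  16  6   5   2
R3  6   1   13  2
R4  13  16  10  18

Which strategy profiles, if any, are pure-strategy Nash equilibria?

Player A against W: payoffs 9, 20, 6, 17 → best response R2.
Player A against X: payoffs 7, 16, 8, 6 → best response R2.
Player A against Y: payoffs 8, 6, 20, 18 → best response R3.
Player A against Z: payoffs 9, 12, 11, 17 → best response R4.
Player B against R1: payoffs 13, 5, 8, 16 → best response Z.
Player B against R2: payoffs 16, 6, 5, 2 → best response W.
Player B against R3: payoffs 6, 1, 13, 2 → best response Y.
Player B against R4: payoffs 13, 16, 10, 18 → best response Z.
Mutual best responses: (R2, W); (R3, Y); (R4, Z).

(R2, W), (R3, Y), (R4, Z)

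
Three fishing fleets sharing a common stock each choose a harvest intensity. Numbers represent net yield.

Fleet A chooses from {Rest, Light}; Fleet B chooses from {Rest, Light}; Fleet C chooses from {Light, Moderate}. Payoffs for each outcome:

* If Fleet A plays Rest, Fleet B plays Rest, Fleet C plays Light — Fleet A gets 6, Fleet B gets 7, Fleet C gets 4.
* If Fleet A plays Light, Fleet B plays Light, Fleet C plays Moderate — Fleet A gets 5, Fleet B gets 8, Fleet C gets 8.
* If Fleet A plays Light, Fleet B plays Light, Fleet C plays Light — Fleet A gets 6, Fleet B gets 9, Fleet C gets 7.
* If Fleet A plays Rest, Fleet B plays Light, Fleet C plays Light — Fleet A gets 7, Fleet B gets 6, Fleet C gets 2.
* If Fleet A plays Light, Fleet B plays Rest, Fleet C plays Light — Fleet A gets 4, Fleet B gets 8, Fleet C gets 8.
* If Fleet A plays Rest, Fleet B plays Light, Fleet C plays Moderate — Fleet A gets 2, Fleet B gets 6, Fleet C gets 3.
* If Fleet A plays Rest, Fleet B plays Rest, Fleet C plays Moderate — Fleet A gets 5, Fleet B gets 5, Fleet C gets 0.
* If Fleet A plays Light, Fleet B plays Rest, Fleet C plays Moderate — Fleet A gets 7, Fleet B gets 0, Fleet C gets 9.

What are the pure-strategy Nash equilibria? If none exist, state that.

Pure-strategy Nash equilibria: (Rest, Rest, Light); (Light, Light, Moderate)

Mark each player's best response to every combination of opponents' strategies; a profile where every player is best-responding is a pure Nash equilibrium.
Fleet A against (Rest, Light): payoffs 6, 4 → best response Rest.
Fleet A against (Rest, Moderate): payoffs 5, 7 → best response Light.
Fleet A against (Light, Light): payoffs 7, 6 → best response Rest.
Fleet A against (Light, Moderate): payoffs 2, 5 → best response Light.
Fleet B against (Rest, Light): payoffs 7, 6 → best response Rest.
Fleet B against (Rest, Moderate): payoffs 5, 6 → best response Light.
Fleet B against (Light, Light): payoffs 8, 9 → best response Light.
Fleet B against (Light, Moderate): payoffs 0, 8 → best response Light.
Fleet C against (Rest, Rest): payoffs 4, 0 → best response Light.
Fleet C against (Rest, Light): payoffs 2, 3 → best response Moderate.
Fleet C against (Light, Rest): payoffs 8, 9 → best response Moderate.
Fleet C against (Light, Light): payoffs 7, 8 → best response Moderate.
Mutual best responses: (Rest, Rest, Light); (Light, Light, Moderate).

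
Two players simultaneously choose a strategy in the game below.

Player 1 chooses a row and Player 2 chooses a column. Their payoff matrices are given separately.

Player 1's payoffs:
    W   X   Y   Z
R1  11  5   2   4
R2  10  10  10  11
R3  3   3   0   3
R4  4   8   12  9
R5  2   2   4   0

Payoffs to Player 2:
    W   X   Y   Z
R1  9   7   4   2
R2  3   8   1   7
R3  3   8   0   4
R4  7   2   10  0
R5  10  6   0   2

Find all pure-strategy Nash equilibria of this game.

Pure-strategy Nash equilibria: (R1, W); (R2, X); (R4, Y)

(R1, W): Player 1 gets 11, best alternative 10; Player 2 gets 9, best alternative 7. No profitable deviation — NE.
(R1, X): Player 1 can switch to R2 (5 → 10). Not NE.
(R1, Y): Player 1 can switch to R2 (2 → 10). Not NE.
(R1, Z): Player 1 can switch to R2 (4 → 11). Not NE.
(R2, W): Player 1 can switch to R1 (10 → 11). Not NE.
(R2, X): Player 1 gets 10, best alternative 8; Player 2 gets 8, best alternative 7. No profitable deviation — NE.
(R2, Y): Player 1 can switch to R4 (10 → 12). Not NE.
(R2, Z): Player 2 can switch to X (7 → 8). Not NE.
(R3, W): Player 1 can switch to R1 (3 → 11). Not NE.
(R3, X): Player 1 can switch to R1 (3 → 5). Not NE.
(R3, Y): Player 1 can switch to R1 (0 → 2). Not NE.
(R3, Z): Player 1 can switch to R1 (3 → 4). Not NE.
(R4, Y): Player 1 gets 12, best alternative 10; Player 2 gets 10, best alternative 7. No profitable deviation — NE.
(The remaining 7 profiles each have a profitable deviation by the same check.)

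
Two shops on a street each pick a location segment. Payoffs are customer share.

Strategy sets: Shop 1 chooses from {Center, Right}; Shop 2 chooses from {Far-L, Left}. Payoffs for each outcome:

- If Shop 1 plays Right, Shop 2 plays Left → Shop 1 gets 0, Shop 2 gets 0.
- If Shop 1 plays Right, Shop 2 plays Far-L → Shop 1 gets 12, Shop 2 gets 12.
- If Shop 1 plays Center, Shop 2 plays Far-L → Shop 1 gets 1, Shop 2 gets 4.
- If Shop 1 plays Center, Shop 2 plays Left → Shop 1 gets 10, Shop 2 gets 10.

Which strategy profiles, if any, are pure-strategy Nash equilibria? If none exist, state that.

(Center, Far-L): Shop 1 can switch to Right (1 → 12). Not NE.
(Center, Left): Shop 1 gets 10, best alternative 0; Shop 2 gets 10, best alternative 4. No profitable deviation — NE.
(Right, Far-L): Shop 1 gets 12, best alternative 1; Shop 2 gets 12, best alternative 0. No profitable deviation — NE.
(Right, Left): Shop 1 can switch to Center (0 → 10). Not NE.

The pure Nash equilibria are (Center, Left); (Right, Far-L).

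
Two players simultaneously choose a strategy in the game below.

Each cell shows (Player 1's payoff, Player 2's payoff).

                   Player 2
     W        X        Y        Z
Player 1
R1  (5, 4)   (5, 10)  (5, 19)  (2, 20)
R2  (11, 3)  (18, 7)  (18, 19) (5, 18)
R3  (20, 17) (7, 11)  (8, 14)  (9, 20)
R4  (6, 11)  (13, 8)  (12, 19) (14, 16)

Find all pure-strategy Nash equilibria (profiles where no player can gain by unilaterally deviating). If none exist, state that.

Mark each player's best response to every combination of opponents' strategies; a profile where every player is best-responding is a pure Nash equilibrium.
Player 1 against W: payoffs 5, 11, 20, 6 → best response R3.
Player 1 against X: payoffs 5, 18, 7, 13 → best response R2.
Player 1 against Y: payoffs 5, 18, 8, 12 → best response R2.
Player 1 against Z: payoffs 2, 5, 9, 14 → best response R4.
Player 2 against R1: payoffs 4, 10, 19, 20 → best response Z.
Player 2 against R2: payoffs 3, 7, 19, 18 → best response Y.
Player 2 against R3: payoffs 17, 11, 14, 20 → best response Z.
Player 2 against R4: payoffs 11, 8, 19, 16 → best response Y.
Mutual best responses: (R2, Y).

Pure NE: (R2, Y)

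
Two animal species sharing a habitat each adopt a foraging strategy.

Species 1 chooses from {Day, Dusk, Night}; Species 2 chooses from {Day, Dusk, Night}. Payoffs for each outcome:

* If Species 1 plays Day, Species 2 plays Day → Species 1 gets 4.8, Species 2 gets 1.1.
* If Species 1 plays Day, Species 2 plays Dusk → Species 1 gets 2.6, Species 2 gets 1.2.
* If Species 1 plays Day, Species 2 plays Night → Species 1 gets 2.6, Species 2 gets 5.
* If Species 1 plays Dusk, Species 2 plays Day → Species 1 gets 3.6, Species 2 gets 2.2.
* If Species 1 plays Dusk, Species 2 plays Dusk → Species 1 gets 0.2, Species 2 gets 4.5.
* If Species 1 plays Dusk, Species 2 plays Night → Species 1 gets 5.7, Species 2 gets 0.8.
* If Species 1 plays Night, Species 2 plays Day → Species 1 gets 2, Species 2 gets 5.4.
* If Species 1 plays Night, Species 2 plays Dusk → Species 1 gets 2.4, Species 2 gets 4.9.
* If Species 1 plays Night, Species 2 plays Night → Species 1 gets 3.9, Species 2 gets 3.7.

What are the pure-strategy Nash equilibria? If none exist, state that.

Mark each player's best response to every combination of opponents' strategies; a profile where every player is best-responding is a pure Nash equilibrium.
Species 1 against Day: payoffs 4.8, 3.6, 2 → best response Day.
Species 1 against Dusk: payoffs 2.6, 0.2, 2.4 → best response Day.
Species 1 against Night: payoffs 2.6, 5.7, 3.9 → best response Dusk.
Species 2 against Day: payoffs 1.1, 1.2, 5 → best response Night.
Species 2 against Dusk: payoffs 2.2, 4.5, 0.8 → best response Dusk.
Species 2 against Night: payoffs 5.4, 4.9, 3.7 → best response Day.
No profile is a mutual best response for all players.

none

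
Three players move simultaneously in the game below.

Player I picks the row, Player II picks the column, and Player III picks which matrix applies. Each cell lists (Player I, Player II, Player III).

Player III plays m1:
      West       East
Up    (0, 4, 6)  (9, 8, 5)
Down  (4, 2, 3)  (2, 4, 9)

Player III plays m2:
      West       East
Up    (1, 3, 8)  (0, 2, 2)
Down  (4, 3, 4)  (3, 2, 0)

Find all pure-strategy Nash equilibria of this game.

Pure-strategy Nash equilibria: (Up, East, m1), (Down, West, m2)

(Up, West, m1): Player I can switch to Down (0 → 4). Not NE.
(Up, West, m2): Player I can switch to Down (1 → 4). Not NE.
(Up, East, m1): Player I gets 9, best alternative 2; Player II gets 8, best alternative 4; Player III gets 5, best alternative 2. No profitable deviation — NE.
(Up, East, m2): Player I can switch to Down (0 → 3). Not NE.
(Down, West, m1): Player II can switch to East (2 → 4). Not NE.
(Down, West, m2): Player I gets 4, best alternative 1; Player II gets 3, best alternative 2; Player III gets 4, best alternative 3. No profitable deviation — NE.
(Down, East, m1): Player I can switch to Up (2 → 9). Not NE.
(Down, East, m2): Player II can switch to West (2 → 3). Not NE.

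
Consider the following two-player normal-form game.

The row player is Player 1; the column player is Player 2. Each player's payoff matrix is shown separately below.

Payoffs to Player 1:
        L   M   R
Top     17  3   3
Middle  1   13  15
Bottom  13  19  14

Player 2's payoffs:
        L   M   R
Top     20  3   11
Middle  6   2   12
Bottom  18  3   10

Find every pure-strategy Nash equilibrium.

Player 1 against L: payoffs 17, 1, 13 → best response Top.
Player 1 against M: payoffs 3, 13, 19 → best response Bottom.
Player 1 against R: payoffs 3, 15, 14 → best response Middle.
Player 2 against Top: payoffs 20, 3, 11 → best response L.
Player 2 against Middle: payoffs 6, 2, 12 → best response R.
Player 2 against Bottom: payoffs 18, 3, 10 → best response L.
Mutual best responses: (Top, L); (Middle, R).

Pure-strategy Nash equilibria: (Top, L), (Middle, R)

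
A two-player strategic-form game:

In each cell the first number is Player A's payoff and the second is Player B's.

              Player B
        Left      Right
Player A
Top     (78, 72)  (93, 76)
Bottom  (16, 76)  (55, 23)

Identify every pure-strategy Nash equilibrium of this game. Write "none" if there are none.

For each player, find the best response to each opponent profile; mutual best responses are the pure NE.
Player A against Left: payoffs 78, 16 → best response Top.
Player A against Right: payoffs 93, 55 → best response Top.
Player B against Top: payoffs 72, 76 → best response Right.
Player B against Bottom: payoffs 76, 23 → best response Left.
Mutual best responses: (Top, Right).

(Top, Right)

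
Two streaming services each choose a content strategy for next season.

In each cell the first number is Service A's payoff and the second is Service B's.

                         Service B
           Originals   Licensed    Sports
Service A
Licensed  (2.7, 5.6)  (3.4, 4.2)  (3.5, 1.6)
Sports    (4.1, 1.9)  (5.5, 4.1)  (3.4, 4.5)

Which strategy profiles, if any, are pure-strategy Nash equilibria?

none

(Licensed, Originals): Service A can switch to Sports (2.7 → 4.1). Not NE.
(Licensed, Licensed): Service A can switch to Sports (3.4 → 5.5). Not NE.
(Licensed, Sports): Service B can switch to Originals (1.6 → 5.6). Not NE.
(Sports, Originals): Service B can switch to Licensed (1.9 → 4.1). Not NE.
(Sports, Licensed): Service B can switch to Sports (4.1 → 4.5). Not NE.
(Sports, Sports): Service A can switch to Licensed (3.4 → 3.5). Not NE.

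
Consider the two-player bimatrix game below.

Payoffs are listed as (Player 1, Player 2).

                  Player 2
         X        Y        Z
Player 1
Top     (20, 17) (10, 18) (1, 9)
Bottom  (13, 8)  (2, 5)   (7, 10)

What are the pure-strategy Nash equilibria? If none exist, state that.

The pure Nash equilibria are (Top, Y) and (Bottom, Z).

Player 1 against X: payoffs 20, 13 → best response Top.
Player 1 against Y: payoffs 10, 2 → best response Top.
Player 1 against Z: payoffs 1, 7 → best response Bottom.
Player 2 against Top: payoffs 17, 18, 9 → best response Y.
Player 2 against Bottom: payoffs 8, 5, 10 → best response Z.
Mutual best responses: (Top, Y); (Bottom, Z).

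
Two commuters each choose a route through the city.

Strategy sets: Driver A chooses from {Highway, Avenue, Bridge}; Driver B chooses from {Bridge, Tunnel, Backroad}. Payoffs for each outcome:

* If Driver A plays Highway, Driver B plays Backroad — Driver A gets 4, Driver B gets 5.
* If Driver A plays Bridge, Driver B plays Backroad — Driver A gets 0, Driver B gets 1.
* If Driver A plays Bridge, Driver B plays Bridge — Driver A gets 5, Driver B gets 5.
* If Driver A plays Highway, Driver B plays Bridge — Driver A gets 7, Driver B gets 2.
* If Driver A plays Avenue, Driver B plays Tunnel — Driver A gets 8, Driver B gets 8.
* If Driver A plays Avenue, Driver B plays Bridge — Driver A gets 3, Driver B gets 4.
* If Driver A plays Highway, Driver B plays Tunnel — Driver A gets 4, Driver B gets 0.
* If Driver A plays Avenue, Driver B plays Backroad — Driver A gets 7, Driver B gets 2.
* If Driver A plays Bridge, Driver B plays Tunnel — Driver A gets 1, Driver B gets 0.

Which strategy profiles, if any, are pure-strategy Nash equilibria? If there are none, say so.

Check each profile: it is a Nash equilibrium iff no player can strictly gain by switching unilaterally.
(Highway, Bridge): Driver B can switch to Backroad (2 → 5). Not NE.
(Highway, Tunnel): Driver A can switch to Avenue (4 → 8). Not NE.
(Highway, Backroad): Driver A can switch to Avenue (4 → 7). Not NE.
(Avenue, Bridge): Driver A can switch to Highway (3 → 7). Not NE.
(Avenue, Tunnel): Driver A gets 8, best alternative 4; Driver B gets 8, best alternative 4. No profitable deviation — NE.
(Avenue, Backroad): Driver B can switch to Bridge (2 → 4). Not NE.
(Bridge, Bridge): Driver A can switch to Highway (5 → 7). Not NE.
(Bridge, Tunnel): Driver A can switch to Highway (1 → 4). Not NE.
(Bridge, Backroad): Driver A can switch to Highway (0 → 4). Not NE.

(Avenue, Tunnel)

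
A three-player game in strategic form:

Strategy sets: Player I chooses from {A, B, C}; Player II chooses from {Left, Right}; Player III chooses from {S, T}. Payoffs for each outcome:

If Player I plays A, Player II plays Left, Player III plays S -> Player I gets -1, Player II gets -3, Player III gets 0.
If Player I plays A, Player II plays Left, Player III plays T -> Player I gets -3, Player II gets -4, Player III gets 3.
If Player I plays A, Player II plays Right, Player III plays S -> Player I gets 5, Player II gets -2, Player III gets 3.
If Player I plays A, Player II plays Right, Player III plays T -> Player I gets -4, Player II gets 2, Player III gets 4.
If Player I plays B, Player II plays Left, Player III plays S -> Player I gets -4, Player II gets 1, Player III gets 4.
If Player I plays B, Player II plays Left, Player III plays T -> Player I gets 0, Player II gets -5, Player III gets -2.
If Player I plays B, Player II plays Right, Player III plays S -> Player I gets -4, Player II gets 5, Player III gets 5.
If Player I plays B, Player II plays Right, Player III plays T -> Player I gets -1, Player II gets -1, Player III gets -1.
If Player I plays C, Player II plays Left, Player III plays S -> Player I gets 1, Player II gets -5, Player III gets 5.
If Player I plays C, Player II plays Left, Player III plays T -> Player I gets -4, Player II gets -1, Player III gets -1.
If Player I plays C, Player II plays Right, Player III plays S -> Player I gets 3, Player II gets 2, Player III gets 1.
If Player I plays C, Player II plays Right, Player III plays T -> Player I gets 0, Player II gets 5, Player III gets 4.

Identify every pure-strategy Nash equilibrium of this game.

The unique pure-strategy Nash equilibrium is (C, Right, T).

Player I against (Left, S): payoffs -1, -4, 1 → best response C.
Player I against (Left, T): payoffs -3, 0, -4 → best response B.
Player I against (Right, S): payoffs 5, -4, 3 → best response A.
Player I against (Right, T): payoffs -4, -1, 0 → best response C.
Player II against (A, S): payoffs -3, -2 → best response Right.
Player II against (A, T): payoffs -4, 2 → best response Right.
Player II against (B, S): payoffs 1, 5 → best response Right.
Player II against (B, T): payoffs -5, -1 → best response Right.
Player II against (C, S): payoffs -5, 2 → best response Right.
Player II against (C, T): payoffs -1, 5 → best response Right.
Player III against (A, Left): payoffs 0, 3 → best response T.
Player III against (A, Right): payoffs 3, 4 → best response T.
Player III against (B, Left): payoffs 4, -2 → best response S.
Player III against (B, Right): payoffs 5, -1 → best response S.
Player III against (C, Left): payoffs 5, -1 → best response S.
Player III against (C, Right): payoffs 1, 4 → best response T.
Mutual best responses: (C, Right, T).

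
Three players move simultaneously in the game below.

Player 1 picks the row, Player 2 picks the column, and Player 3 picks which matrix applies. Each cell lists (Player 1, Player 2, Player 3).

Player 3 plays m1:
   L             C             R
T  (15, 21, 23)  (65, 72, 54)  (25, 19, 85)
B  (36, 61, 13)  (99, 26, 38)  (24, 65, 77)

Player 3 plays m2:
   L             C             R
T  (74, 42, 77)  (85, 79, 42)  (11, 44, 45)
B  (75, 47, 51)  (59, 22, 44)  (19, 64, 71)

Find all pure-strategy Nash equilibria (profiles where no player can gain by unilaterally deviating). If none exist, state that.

For each strategy profile, look for a profitable unilateral deviation.
(T, L, m1): Player 1 can switch to B (15 → 36). Not NE.
(T, L, m2): Player 1 can switch to B (74 → 75). Not NE.
(T, C, m1): Player 1 can switch to B (65 → 99). Not NE.
(T, C, m2): Player 3 can switch to m1 (42 → 54). Not NE.
(T, R, m1): Player 2 can switch to L (19 → 21). Not NE.
(T, R, m2): Player 1 can switch to B (11 → 19). Not NE.
(B, L, m1): Player 2 can switch to R (61 → 65). Not NE.
(B, L, m2): Player 2 can switch to R (47 → 64). Not NE.
(The remaining 4 profiles each have a profitable deviation by the same check.)

No pure-strategy Nash equilibrium.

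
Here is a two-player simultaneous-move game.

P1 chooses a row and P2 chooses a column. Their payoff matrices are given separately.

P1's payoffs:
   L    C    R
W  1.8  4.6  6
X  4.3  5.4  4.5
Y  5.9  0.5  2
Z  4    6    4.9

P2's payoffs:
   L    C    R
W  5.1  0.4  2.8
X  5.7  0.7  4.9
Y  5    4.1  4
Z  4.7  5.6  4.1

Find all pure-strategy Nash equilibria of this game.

For each strategy profile, look for a profitable unilateral deviation.
(W, L): P1 can switch to X (1.8 → 4.3). Not NE.
(W, C): P1 can switch to X (4.6 → 5.4). Not NE.
(W, R): P2 can switch to L (2.8 → 5.1). Not NE.
(X, L): P1 can switch to Y (4.3 → 5.9). Not NE.
(X, C): P1 can switch to Z (5.4 → 6). Not NE.
(X, R): P1 can switch to W (4.5 → 6). Not NE.
(Y, L): P1 gets 5.9, best alternative 4.3; P2 gets 5, best alternative 4.1. No profitable deviation — NE.
(Y, C): P1 can switch to W (0.5 → 4.6). Not NE.
(Y, R): P1 can switch to W (2 → 6). Not NE.
(Z, C): P1 gets 6, best alternative 5.4; P2 gets 5.6, best alternative 4.7. No profitable deviation — NE.
(The remaining 2 profiles each have a profitable deviation by the same check.)

(Y, L); (Z, C)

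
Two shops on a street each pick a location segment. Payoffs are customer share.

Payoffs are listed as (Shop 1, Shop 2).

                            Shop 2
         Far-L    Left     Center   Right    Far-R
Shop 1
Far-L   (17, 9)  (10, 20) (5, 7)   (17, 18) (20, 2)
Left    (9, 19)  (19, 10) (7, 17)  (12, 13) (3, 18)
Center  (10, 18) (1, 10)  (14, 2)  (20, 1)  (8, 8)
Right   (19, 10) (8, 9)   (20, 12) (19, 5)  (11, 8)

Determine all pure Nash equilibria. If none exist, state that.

Mark each player's best response to every combination of opponents' strategies; a profile where every player is best-responding is a pure Nash equilibrium.
Shop 1 against Far-L: payoffs 17, 9, 10, 19 → best response Right.
Shop 1 against Left: payoffs 10, 19, 1, 8 → best response Left.
Shop 1 against Center: payoffs 5, 7, 14, 20 → best response Right.
Shop 1 against Right: payoffs 17, 12, 20, 19 → best response Center.
Shop 1 against Far-R: payoffs 20, 3, 8, 11 → best response Far-L.
Shop 2 against Far-L: payoffs 9, 20, 7, 18, 2 → best response Left.
Shop 2 against Left: payoffs 19, 10, 17, 13, 18 → best response Far-L.
Shop 2 against Center: payoffs 18, 10, 2, 1, 8 → best response Far-L.
Shop 2 against Right: payoffs 10, 9, 12, 5, 8 → best response Center.
Mutual best responses: (Right, Center).

(Right, Center)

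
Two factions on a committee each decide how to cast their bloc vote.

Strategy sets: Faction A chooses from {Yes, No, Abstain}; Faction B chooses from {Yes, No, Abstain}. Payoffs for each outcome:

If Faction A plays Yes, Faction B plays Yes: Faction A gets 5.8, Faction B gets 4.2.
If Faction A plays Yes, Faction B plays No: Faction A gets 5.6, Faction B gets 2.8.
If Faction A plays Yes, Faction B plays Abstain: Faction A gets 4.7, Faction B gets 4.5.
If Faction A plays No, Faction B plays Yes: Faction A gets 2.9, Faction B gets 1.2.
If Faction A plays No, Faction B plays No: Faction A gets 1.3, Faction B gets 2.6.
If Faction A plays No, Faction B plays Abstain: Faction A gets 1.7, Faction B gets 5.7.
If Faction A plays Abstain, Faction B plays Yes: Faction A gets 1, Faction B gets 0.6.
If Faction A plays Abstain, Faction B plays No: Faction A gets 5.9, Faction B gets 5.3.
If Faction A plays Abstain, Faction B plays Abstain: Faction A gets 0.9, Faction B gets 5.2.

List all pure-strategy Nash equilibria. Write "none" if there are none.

Mark each player's best response to every combination of opponents' strategies; a profile where every player is best-responding is a pure Nash equilibrium.
Faction A against Yes: payoffs 5.8, 2.9, 1 → best response Yes.
Faction A against No: payoffs 5.6, 1.3, 5.9 → best response Abstain.
Faction A against Abstain: payoffs 4.7, 1.7, 0.9 → best response Yes.
Faction B against Yes: payoffs 4.2, 2.8, 4.5 → best response Abstain.
Faction B against No: payoffs 1.2, 2.6, 5.7 → best response Abstain.
Faction B against Abstain: payoffs 0.6, 5.3, 5.2 → best response No.
Mutual best responses: (Yes, Abstain); (Abstain, No).

Pure-strategy Nash equilibria: (Yes, Abstain), (Abstain, No)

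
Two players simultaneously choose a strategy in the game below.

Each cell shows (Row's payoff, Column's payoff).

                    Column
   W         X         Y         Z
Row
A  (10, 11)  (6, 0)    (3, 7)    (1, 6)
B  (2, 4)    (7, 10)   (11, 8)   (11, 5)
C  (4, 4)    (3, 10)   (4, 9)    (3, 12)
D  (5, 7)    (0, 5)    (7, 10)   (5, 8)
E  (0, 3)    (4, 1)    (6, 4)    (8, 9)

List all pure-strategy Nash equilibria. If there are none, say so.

(A, W): Row gets 10, best alternative 5; Column gets 11, best alternative 7. No profitable deviation — NE.
(A, X): Row can switch to B (6 → 7). Not NE.
(A, Y): Row can switch to B (3 → 11). Not NE.
(A, Z): Row can switch to B (1 → 11). Not NE.
(B, W): Row can switch to A (2 → 10). Not NE.
(B, X): Row gets 7, best alternative 6; Column gets 10, best alternative 8. No profitable deviation — NE.
(B, Y): Column can switch to X (8 → 10). Not NE.
(B, Z): Column can switch to X (5 → 10). Not NE.
(C, W): Row can switch to A (4 → 10). Not NE.
(C, X): Row can switch to A (3 → 6). Not NE.
(The remaining 10 profiles each have a profitable deviation by the same check.)

The pure Nash equilibria are (A, W) and (B, X).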